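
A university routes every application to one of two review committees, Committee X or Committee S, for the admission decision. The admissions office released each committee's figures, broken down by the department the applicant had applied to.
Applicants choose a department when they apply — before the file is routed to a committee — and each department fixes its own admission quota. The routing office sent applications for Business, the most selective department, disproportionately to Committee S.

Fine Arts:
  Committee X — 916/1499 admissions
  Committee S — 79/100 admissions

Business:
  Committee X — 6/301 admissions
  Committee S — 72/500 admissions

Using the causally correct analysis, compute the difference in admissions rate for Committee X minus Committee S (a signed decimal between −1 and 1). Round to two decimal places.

-0.16

Department differs across review committees for reasons unrelated to any effect of the review committee itself, and it separately predicts the outcome — a classic confounder. We must compare within department levels.
Adjusting over the population distribution of department: 0.666·(0.611−0.790) + 0.334·(0.020−0.144) = -0.161.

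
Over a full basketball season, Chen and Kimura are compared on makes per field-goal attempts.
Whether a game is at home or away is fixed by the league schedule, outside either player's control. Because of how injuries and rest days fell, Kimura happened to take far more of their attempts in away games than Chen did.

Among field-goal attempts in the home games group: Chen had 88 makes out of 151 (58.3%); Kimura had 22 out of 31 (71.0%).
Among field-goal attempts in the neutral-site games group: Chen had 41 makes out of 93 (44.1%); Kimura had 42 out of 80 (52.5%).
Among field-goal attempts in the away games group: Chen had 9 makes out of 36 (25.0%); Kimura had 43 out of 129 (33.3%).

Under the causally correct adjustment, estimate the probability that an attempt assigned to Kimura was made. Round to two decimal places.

The stratified and pooled comparisons disagree (Kimura wins within each game venue; Chen wins overall), so the answer turns on the causal role of game venue.
Nothing the player does changes game venue; the imbalance is an allocation artefact. With game venue also predicting the outcome, the pooled figure is confounded, and the within-stratum comparison is the causal one.
Standardising Kimura to the population game venue mix: 0.350·22/31 + 0.333·42/80 + 0.317·43/129 = 0.529.

0.53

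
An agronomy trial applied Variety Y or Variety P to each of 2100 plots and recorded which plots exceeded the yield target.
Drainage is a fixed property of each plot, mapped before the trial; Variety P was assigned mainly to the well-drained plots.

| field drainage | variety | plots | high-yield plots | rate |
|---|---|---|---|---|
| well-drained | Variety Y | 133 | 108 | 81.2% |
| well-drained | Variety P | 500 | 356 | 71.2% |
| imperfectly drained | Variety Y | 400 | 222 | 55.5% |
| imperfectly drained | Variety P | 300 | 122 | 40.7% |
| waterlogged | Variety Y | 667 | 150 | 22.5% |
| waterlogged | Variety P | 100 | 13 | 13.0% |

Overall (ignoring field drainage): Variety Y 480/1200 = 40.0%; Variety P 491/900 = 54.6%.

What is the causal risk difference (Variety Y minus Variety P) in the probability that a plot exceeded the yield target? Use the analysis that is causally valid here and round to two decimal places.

+0.11

Field drainage differs across varietys for reasons unrelated to any effect of the variety itself, and it separately predicts the outcome — a classic confounder. We must compare within field drainage levels.
Adjusting over the population distribution of field drainage: 0.301·(0.812−0.712) + 0.333·(0.555−0.407) + 0.365·(0.225−0.130) = +0.114.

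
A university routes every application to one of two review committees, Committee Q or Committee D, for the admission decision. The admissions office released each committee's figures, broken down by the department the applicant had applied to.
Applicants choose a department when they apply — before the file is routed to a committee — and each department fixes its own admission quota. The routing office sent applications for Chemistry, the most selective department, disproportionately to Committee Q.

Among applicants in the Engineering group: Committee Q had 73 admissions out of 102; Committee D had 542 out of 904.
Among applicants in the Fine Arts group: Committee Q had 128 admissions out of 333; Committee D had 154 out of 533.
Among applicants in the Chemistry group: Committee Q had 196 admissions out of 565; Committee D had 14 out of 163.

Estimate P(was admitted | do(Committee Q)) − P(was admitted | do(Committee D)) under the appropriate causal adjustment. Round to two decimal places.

The stratified and pooled comparisons disagree (Committee Q wins within each department; Committee D wins overall), so the answer turns on the causal role of department.
Department satisfies the back-door criterion: it is not a descendant of the review committee, and it blocks the spurious path from review committee to outcome. Adjusting for it (i.e., using the within-department rates) gives the causal effect.
Adjusting over the population distribution of department: 0.387·(0.716−0.600) + 0.333·(0.384−0.289) + 0.280·(0.347−0.086) = +0.150.

+0.15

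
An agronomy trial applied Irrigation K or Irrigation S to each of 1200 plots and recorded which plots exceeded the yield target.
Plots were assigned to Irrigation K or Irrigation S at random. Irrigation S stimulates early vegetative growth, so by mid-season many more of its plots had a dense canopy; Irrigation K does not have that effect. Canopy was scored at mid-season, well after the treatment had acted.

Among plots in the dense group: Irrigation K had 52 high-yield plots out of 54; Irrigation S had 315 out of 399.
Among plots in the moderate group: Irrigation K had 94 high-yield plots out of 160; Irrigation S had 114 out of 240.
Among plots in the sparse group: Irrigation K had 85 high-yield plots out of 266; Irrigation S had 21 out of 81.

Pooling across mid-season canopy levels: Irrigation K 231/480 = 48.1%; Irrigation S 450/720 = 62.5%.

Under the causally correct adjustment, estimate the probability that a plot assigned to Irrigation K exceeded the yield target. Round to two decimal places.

0.48

The distribution of mid-season canopy is itself part of what the irrigation does — it is an intermediate outcome. Holding it fixed would remove that part of the effect; the total effect is the pooled difference.
So P(outcome | do(Irrigation K)) is just the pooled rate for Irrigation K: 231/480 = 0.481.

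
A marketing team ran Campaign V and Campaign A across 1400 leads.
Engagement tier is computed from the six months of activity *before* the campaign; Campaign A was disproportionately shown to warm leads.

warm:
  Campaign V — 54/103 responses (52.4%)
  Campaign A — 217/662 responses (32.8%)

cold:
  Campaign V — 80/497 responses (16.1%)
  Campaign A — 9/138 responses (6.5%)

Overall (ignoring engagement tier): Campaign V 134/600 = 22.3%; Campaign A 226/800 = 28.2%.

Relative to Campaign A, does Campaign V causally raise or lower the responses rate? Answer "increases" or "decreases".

increases

Since engagement tier is a pre-existing factor (not a product of the campaign) and it affects the outcome on its own, it is a confounder. The stratified rates, not the pooled rate, identify the causal effect.
Within each level — warm: 52.4% vs 32.8%; cold: 16.1% vs 6.5% — Campaign V is higher every time.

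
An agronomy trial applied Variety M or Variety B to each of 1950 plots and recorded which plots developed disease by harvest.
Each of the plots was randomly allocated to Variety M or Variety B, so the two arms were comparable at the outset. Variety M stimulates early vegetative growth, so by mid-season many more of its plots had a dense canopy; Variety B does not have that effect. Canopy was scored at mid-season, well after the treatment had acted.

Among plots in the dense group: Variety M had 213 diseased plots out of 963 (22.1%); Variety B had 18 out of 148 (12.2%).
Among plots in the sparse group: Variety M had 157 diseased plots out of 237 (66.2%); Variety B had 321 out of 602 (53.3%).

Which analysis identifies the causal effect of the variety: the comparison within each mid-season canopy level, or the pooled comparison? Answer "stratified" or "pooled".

pooled

Variety B is lower inside every mid-season canopy stratum but Variety M is lower in aggregate. Whether to stratify depends on how mid-season canopy relates to the variety.
Mid-season canopy lies on the pathway variety → mid-season canopy → outcome, so adjusting for it blocks the indirect effect. For the total causal effect of variety, use the unadjusted pooled rates.
Pooled: Variety M 30.8% vs Variety B 45.2%; Variety M is lower overall.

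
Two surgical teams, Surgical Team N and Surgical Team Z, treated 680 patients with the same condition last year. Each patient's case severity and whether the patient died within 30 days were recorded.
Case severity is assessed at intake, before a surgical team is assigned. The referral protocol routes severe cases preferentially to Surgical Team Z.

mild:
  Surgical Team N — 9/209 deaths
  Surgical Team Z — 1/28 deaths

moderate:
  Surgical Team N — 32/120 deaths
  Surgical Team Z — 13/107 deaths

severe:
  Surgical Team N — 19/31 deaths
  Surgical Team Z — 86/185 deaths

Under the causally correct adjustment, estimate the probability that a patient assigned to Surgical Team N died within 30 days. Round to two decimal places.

Since case severity is a pre-existing factor (not a product of the surgical team) and it affects the outcome on its own, it is a confounder. The stratified rates, not the pooled rate, identify the causal effect.
Standardising Surgical Team N to the population case severity mix: 0.349·9/209 + 0.334·32/120 + 0.318·19/31 = 0.299.

0.30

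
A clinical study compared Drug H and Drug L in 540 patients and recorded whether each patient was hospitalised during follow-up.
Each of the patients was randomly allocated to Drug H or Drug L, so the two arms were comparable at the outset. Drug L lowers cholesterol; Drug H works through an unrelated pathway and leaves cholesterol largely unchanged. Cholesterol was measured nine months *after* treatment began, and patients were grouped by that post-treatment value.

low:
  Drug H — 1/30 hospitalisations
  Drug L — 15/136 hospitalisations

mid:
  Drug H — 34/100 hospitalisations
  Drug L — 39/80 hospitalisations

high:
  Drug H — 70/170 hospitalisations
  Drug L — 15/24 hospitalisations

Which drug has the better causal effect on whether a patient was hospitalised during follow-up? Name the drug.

Drug L

Drug H is lower inside every cholesterol stratum but Drug L is lower in aggregate. Whether to stratify depends on how cholesterol relates to the drug.
Stratifying would compare drugs among patients the drugs themselves sorted into cholesterol groups — a form of selection on an intermediate. The unconditioned pooled rates give the total causal effect.
Pooled: Drug H 35.0% vs Drug L 28.7%; Drug L is lower overall.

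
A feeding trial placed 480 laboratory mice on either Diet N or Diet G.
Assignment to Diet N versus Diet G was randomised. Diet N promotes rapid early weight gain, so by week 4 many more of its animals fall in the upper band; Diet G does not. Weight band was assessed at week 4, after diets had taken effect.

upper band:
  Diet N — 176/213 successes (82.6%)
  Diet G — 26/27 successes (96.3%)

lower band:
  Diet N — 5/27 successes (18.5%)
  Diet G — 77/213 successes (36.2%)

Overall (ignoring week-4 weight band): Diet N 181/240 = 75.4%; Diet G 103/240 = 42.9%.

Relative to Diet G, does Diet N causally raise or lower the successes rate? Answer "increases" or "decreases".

Week-4 weight band is recorded after the diet and is itself shifted by it — it sits on the causal path from diet to outcome. Conditioning on a mediator would strip out part of the effect we want; the pooled comparison gives the total causal effect.
Pooled: Diet N 75.4% vs Diet G 42.9%; Diet N is higher overall.

increases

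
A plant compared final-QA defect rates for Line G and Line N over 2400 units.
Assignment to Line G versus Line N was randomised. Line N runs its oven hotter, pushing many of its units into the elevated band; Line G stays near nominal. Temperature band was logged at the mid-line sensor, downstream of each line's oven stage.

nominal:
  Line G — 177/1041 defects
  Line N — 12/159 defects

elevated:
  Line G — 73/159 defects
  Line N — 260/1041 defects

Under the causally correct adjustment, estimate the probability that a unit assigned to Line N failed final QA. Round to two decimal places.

The stratified and pooled comparisons disagree (Line N wins within each in-process temperature band; Line G wins overall), so the answer turns on the causal role of in-process temperature band.
In-process temperature band is recorded after the line and is itself shifted by it — it sits on the causal path from line to outcome. Conditioning on a mediator would strip out part of the effect we want; the pooled comparison gives the total causal effect.
So P(outcome | do(Line N)) is just the pooled rate for Line N: 272/1200 = 0.227.

0.23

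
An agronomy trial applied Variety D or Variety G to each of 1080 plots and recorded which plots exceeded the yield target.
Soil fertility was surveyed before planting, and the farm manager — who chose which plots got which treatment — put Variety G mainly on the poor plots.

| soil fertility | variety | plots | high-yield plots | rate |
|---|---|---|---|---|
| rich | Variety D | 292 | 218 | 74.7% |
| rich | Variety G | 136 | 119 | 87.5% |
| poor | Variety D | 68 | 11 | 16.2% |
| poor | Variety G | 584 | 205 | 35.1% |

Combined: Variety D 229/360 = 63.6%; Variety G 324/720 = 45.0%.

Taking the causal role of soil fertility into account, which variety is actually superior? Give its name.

Variety G

Nothing the variety does changes soil fertility; the imbalance is an allocation artefact. With soil fertility also predicting the outcome, the pooled figure is confounded, and the within-stratum comparison is the causal one.
Within each level — rich: 74.7% vs 87.5%; poor: 16.2% vs 35.1% — Variety G is higher every time.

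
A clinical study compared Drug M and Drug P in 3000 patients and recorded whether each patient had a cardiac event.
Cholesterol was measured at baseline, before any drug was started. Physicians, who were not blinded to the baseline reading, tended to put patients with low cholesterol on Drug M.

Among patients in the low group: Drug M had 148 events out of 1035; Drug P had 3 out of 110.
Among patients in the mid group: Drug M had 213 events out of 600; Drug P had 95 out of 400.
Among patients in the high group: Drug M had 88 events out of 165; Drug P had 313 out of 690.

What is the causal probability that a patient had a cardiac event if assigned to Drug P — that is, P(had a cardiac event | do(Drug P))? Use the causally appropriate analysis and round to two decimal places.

0.22

Cholesterol differs across drugs for reasons unrelated to any effect of the drug itself, and it separately predicts the outcome — a classic confounder. We must compare within cholesterol levels.
Standardising Drug P to the population cholesterol mix: 0.382·3/110 + 0.333·95/400 + 0.285·313/690 = 0.219.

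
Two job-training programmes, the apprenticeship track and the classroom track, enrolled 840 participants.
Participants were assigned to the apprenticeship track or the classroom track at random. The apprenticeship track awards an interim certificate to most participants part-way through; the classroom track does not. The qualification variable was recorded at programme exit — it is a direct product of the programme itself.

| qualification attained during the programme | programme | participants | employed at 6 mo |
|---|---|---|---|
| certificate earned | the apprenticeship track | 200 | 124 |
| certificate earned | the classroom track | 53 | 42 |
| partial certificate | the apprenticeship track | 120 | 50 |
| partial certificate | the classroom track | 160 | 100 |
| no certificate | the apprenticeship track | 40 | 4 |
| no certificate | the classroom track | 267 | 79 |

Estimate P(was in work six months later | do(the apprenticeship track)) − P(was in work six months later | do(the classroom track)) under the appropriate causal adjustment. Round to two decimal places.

+0.03

Qualification attained during the programme is recorded after the programme and is itself shifted by it — it sits on the causal path from programme to outcome. Conditioning on a mediator would strip out part of the effect we want; the pooled comparison gives the total causal effect.
The causal difference is the pooled difference: 0.494 − 0.460 = +0.034.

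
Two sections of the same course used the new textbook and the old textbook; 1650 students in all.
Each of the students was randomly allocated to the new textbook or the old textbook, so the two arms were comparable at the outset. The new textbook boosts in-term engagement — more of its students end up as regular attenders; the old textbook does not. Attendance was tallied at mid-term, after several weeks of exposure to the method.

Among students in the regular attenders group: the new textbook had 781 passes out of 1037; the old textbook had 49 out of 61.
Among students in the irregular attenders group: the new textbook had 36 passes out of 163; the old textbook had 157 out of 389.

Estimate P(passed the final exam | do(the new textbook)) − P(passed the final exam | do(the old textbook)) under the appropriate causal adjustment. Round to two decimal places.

+0.22

the old textbook is higher inside every mid-term attendance stratum but the new textbook is higher in aggregate. Whether to stratify depends on how mid-term attendance relates to the teaching method.
Because the teaching method influences mid-term attendance, mid-term attendance is a post-treatment mediator, not a confounder. Stratifying on it would bias the estimate; the causal effect is the crude pooled difference.
The causal difference is the pooled difference: 0.681 − 0.458 = +0.223.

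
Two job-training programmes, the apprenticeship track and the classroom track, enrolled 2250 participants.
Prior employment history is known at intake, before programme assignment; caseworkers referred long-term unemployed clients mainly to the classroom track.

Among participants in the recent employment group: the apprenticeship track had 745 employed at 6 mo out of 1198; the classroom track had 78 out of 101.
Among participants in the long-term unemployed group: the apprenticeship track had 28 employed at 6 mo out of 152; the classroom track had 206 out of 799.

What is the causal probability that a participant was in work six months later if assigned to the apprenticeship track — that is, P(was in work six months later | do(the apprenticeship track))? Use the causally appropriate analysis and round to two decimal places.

0.44

The stratified and pooled comparisons disagree (the classroom track wins within each prior employment history; the apprenticeship track wins overall), so the answer turns on the causal role of prior employment history.
Since prior employment history is a pre-existing factor (not a product of the programme) and it affects the outcome on its own, it is a confounder. The stratified rates, not the pooled rate, identify the causal effect.
Standardising the apprenticeship track to the population prior employment history mix: 0.577·745/1198 + 0.423·28/152 = 0.437.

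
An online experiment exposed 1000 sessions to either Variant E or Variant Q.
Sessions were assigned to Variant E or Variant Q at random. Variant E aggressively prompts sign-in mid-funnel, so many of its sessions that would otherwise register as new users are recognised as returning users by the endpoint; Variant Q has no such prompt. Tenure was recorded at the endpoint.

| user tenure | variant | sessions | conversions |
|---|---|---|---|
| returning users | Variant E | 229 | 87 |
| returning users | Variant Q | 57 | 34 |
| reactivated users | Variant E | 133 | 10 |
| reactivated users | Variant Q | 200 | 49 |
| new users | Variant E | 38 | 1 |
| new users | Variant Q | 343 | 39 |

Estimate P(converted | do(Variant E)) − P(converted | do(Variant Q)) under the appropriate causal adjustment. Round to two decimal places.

Stratifying would compare variants among sessions the variants themselves sorted into user tenure groups — a form of selection on an intermediate. The unconditioned pooled rates give the total causal effect.
The causal difference is the pooled difference: 0.245 − 0.203 = +0.042.

+0.04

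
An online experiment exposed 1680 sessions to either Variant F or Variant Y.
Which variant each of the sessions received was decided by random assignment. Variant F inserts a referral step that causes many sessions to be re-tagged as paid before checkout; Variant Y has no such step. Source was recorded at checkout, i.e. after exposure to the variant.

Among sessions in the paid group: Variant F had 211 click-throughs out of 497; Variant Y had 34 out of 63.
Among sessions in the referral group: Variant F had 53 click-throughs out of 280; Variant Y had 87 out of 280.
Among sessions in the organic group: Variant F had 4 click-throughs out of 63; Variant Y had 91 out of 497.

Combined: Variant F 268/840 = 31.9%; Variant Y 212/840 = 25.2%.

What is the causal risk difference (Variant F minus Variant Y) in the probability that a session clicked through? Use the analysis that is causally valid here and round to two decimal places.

Because the variant influences traffic source, traffic source is a post-treatment mediator, not a confounder. Stratifying on it would bias the estimate; the causal effect is the crude pooled difference.
The causal difference is the pooled difference: 0.319 − 0.252 = +0.067.

+0.07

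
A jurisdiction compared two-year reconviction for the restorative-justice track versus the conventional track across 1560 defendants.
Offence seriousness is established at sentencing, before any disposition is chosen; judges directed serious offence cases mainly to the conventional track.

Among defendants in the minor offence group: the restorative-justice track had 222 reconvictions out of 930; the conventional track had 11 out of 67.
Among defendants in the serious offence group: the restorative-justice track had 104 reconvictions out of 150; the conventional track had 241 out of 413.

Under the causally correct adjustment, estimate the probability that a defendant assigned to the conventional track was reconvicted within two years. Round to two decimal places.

0.32

the conventional track is lower inside every offence seriousness stratum but the restorative-justice track is lower in aggregate. Whether to stratify depends on how offence seriousness relates to the disposition.
Offence seriousness differs across dispositions for reasons unrelated to any effect of the disposition itself, and it separately predicts the outcome — a classic confounder. We must compare within offence seriousness levels.
Standardising the conventional track to the population offence seriousness mix: 0.639·11/67 + 0.361·241/413 = 0.316.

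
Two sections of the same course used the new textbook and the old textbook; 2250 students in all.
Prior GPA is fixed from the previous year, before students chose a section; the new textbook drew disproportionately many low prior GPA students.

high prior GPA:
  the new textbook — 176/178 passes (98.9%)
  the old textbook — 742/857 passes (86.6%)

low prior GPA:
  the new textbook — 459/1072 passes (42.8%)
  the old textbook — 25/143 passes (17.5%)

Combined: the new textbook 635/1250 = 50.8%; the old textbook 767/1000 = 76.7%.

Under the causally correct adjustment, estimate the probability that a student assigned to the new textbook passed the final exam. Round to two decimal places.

the new textbook is higher inside every prior GPA band stratum but the old textbook is higher in aggregate. Whether to stratify depends on how prior GPA band relates to the teaching method.
Prior GPA band differs across teaching methods for reasons unrelated to any effect of the teaching method itself, and it separately predicts the outcome — a classic confounder. We must compare within prior GPA band levels.
Standardising the new textbook to the population prior GPA band mix: 0.460·176/178 + 0.540·459/1072 = 0.686.

0.69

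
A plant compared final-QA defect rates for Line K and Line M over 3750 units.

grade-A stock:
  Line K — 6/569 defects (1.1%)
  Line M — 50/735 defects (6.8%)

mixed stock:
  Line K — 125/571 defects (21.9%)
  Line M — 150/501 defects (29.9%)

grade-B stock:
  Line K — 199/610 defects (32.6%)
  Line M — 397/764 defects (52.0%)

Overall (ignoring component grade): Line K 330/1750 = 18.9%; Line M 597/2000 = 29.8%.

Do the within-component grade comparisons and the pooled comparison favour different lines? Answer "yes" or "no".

Within each component grade level (grade-A stock 1.1% vs 6.8%; mixed stock 21.9% vs 29.9%; grade-B stock 32.6% vs 52.0%), Line K has the lower rate every time. Pooled: 18.9% vs 29.8% — Line K has the lower rate overall. They agree.

no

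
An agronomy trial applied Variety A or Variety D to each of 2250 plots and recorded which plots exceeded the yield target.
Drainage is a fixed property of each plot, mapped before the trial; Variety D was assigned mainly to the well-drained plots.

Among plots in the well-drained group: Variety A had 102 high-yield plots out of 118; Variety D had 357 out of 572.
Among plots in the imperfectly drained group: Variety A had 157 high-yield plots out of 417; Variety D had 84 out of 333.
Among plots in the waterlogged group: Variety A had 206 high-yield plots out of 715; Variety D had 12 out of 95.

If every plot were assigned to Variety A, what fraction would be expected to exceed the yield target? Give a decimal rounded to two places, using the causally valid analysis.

The imbalance in field drainage arose from how plots were allocated, not from anything the variety did; and field drainage independently affects the outcome. The pooled gap is confounded — condition on field drainage.
Standardising Variety A to the population field drainage mix: 0.307·102/118 + 0.333·157/417 + 0.360·206/715 = 0.494.

0.49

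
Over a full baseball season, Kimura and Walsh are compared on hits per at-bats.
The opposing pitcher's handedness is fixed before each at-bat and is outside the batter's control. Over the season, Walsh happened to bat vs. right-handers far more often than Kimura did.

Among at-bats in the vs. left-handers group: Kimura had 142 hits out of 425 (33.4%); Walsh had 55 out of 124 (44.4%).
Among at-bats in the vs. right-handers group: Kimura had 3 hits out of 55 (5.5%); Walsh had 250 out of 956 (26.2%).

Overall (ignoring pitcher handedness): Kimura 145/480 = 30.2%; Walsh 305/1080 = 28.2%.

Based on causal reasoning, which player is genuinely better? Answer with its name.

Walsh

The pitcher handedness-specific comparison favours Walsh throughout, but the pooled figures favour Kimura. The question is whether to condition on pitcher handedness.
Here pitcher handedness is a common cause — it drives both which player a case falls under and the outcome. The crude comparison mixes populations; the stratum-specific rates are the causally relevant ones.
Within each level — vs. left-handers: 33.4% vs 44.4%; vs. right-handers: 5.5% vs 26.2% — Walsh is higher every time.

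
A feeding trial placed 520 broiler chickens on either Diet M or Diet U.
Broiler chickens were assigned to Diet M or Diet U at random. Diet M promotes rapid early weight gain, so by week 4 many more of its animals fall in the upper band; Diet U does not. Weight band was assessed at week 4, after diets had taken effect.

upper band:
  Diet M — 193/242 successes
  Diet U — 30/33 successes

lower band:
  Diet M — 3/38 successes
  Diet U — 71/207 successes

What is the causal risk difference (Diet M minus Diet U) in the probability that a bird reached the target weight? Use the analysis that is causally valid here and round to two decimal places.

+0.28

Week-4 weight band here is a post-treatment variable shaped by the diet; conditioning on it would introduce bias rather than remove it. The overall comparison is the causal one.
The causal difference is the pooled difference: 0.700 − 0.421 = +0.279.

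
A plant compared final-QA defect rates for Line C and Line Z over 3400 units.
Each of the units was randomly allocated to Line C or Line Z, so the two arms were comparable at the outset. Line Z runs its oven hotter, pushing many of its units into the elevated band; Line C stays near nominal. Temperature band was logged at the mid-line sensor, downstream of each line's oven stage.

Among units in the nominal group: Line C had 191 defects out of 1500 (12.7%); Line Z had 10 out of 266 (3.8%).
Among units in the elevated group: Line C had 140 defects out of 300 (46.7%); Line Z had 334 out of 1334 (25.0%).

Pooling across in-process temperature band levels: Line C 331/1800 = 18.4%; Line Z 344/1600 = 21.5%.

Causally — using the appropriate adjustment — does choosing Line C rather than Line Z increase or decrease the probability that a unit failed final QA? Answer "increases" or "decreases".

The distribution of in-process temperature band is itself part of what the line does — it is an intermediate outcome. Holding it fixed would remove that part of the effect; the total effect is the pooled difference.
Pooled: Line C 18.4% vs Line Z 21.5%; Line C is lower overall.

decreases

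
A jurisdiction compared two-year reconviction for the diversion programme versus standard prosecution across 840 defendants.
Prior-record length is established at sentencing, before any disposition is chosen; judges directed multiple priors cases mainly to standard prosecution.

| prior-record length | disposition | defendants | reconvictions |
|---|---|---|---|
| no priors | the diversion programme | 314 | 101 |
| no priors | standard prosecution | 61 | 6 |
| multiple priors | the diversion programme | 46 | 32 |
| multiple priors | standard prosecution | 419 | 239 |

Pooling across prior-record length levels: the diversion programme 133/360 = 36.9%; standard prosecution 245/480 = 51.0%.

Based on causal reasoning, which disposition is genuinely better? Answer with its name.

standard prosecution

Nothing the disposition does changes prior-record length; the imbalance is an allocation artefact. With prior-record length also predicting the outcome, the pooled figure is confounded, and the within-stratum comparison is the causal one.
Within each level — no priors: 32.2% vs 9.8%; multiple priors: 69.6% vs 57.0% — standard prosecution is lower every time.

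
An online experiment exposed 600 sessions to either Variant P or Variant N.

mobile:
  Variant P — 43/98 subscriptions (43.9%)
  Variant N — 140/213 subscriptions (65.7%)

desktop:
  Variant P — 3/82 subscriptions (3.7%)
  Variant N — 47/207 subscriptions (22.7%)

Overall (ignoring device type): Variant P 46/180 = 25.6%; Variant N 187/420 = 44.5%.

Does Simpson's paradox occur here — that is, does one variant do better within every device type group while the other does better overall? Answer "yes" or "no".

Within each device type level (mobile 43.9% vs 65.7%; desktop 3.7% vs 22.7%), Variant N has the higher rate every time. Pooled: 25.6% vs 44.5% — Variant N has the higher rate overall. They agree.

no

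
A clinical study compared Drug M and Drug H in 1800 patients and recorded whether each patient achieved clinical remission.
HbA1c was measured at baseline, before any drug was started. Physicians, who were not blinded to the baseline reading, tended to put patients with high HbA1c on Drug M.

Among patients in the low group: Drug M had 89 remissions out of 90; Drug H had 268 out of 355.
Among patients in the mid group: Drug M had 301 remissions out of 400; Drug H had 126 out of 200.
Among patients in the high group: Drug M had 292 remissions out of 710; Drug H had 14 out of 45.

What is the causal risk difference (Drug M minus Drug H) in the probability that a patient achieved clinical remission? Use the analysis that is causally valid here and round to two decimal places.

+0.14

HbA1c differs across drugs for reasons unrelated to any effect of the drug itself, and it separately predicts the outcome — a classic confounder. We must compare within HbA1c levels.
Adjusting over the population distribution of HbA1c: 0.247·(0.989−0.755) + 0.333·(0.752−0.630) + 0.419·(0.411−0.311) = +0.141.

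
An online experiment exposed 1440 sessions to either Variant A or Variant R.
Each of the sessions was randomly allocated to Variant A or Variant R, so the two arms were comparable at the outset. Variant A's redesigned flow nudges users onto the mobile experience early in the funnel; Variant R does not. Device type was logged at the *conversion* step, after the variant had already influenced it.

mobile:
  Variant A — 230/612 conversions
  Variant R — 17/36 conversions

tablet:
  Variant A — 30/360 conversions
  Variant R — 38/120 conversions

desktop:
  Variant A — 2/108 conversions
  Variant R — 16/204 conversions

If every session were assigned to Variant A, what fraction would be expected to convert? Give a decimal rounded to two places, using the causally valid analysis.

0.24

Stratifying would compare variants among sessions the variants themselves sorted into device type groups — a form of selection on an intermediate. The unconditioned pooled rates give the total causal effect.
So P(outcome | do(Variant A)) is just the pooled rate for Variant A: 262/1080 = 0.243.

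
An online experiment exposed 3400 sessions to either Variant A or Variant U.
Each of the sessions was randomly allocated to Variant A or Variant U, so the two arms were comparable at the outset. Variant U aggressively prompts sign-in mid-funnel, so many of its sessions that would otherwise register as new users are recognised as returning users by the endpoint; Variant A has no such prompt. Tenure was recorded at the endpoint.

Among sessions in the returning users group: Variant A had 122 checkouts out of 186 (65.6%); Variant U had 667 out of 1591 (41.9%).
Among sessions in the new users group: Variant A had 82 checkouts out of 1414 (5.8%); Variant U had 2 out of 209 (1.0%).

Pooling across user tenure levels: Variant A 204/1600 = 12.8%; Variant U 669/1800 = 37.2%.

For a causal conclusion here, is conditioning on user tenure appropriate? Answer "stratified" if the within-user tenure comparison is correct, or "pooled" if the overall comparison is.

The user tenure-specific comparison favours Variant A throughout, but the pooled figures favour Variant U. The question is whether to condition on user tenure.
User tenure is downstream of the variant. One should not condition on a consequence of treatment, so the overall rates are the right comparison.
Pooled: Variant A 12.8% vs Variant U 37.2%; Variant U is higher overall.

pooled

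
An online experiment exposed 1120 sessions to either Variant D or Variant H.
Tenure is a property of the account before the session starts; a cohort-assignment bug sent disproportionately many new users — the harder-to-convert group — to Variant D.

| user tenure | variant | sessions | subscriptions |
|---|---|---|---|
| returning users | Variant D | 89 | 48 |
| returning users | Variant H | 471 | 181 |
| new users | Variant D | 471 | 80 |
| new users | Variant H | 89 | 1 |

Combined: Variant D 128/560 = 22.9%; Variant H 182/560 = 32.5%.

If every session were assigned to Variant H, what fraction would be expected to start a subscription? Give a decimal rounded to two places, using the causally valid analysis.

0.20

User tenure differs across variants for reasons unrelated to any effect of the variant itself, and it separately predicts the outcome — a classic confounder. We must compare within user tenure levels.
Standardising Variant H to the population user tenure mix: 0.500·181/471 + 0.500·1/89 = 0.198.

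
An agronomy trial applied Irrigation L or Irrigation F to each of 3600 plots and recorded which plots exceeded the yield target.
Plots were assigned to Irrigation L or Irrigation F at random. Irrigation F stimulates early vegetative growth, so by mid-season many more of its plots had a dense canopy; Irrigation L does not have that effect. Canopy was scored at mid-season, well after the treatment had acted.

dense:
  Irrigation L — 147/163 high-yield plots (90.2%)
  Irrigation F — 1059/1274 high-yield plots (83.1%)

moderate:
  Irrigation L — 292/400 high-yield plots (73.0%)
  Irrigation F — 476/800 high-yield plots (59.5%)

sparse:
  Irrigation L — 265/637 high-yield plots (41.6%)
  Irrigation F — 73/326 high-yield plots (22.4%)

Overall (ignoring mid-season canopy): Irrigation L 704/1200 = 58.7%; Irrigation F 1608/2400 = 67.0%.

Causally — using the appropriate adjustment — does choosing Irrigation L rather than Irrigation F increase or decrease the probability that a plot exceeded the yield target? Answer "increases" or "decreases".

The mid-season canopy-specific comparison favours Irrigation L throughout, but the pooled figures favour Irrigation F. The question is whether to condition on mid-season canopy.
The distribution of mid-season canopy is itself part of what the irrigation does — it is an intermediate outcome. Holding it fixed would remove that part of the effect; the total effect is the pooled difference.
Pooled: Irrigation L 58.7% vs Irrigation F 67.0%; Irrigation F is higher overall.

decreases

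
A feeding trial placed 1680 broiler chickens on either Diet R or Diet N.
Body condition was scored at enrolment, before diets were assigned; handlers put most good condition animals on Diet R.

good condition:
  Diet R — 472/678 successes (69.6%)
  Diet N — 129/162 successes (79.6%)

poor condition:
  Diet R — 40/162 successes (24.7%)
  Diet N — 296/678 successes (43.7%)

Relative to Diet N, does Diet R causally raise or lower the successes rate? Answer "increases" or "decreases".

decreases

The stratified and pooled comparisons disagree (Diet N wins within each starting body condition; Diet R wins overall), so the answer turns on the causal role of starting body condition.
Starting body condition satisfies the back-door criterion: it is not a descendant of the diet, and it blocks the spurious path from diet to outcome. Adjusting for it (i.e., using the within-starting body condition rates) gives the causal effect.
Within each level — good condition: 69.6% vs 79.6%; poor condition: 24.7% vs 43.7% — Diet N is higher every time.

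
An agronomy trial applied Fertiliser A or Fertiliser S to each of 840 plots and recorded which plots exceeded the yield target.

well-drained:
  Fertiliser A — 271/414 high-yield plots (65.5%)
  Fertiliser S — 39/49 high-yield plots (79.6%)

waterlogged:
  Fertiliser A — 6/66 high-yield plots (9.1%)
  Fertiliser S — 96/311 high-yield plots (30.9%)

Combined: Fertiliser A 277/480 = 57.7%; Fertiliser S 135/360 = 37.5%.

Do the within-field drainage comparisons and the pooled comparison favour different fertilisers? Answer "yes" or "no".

yes

Within each field drainage level (well-drained 65.5% vs 79.6%; waterlogged 9.1% vs 30.9%), Fertiliser S has the higher rate every time. Pooled: 57.7% vs 37.5% — Fertiliser A has the higher rate overall. The two comparisons disagree.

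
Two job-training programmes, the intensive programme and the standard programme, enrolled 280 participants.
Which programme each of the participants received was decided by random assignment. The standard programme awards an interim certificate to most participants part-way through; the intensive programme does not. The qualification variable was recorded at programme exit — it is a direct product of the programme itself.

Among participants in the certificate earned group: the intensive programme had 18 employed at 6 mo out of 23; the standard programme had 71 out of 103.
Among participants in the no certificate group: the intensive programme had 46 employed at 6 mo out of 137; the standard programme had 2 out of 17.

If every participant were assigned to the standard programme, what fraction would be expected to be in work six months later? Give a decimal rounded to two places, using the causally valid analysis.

0.61

The distribution of qualification attained during the programme is itself part of what the programme does — it is an intermediate outcome. Holding it fixed would remove that part of the effect; the total effect is the pooled difference.
So P(outcome | do(the standard programme)) is just the pooled rate for the standard programme: 73/120 = 0.608.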